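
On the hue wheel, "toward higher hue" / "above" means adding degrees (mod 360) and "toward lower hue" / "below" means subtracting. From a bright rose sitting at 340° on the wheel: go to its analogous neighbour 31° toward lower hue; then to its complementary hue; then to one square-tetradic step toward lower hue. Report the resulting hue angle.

analog 31° ↓ −31°: 340 − 31 = 309°
complement +180°: 309 + 180 = 489 → 489 − 360 = 129°
square ↓ −90°: 129 − 90 = 39°

39°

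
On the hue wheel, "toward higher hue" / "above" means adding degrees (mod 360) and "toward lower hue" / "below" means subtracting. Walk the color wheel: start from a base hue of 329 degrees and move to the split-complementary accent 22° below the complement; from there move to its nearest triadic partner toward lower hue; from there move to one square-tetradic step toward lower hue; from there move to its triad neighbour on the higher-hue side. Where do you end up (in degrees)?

+158° (split-comp 22° ↓): 329 + 158 = 487 → 487 − 360 = 127°
−120° (triadic ↓): 127 − 120 = 7°
−90° (square ↓): 7 − 90 = -83 → -83 + 360 = 277°
+120° (triadic ↑): 277 + 120 = 397 → 397 − 360 = 37°

37°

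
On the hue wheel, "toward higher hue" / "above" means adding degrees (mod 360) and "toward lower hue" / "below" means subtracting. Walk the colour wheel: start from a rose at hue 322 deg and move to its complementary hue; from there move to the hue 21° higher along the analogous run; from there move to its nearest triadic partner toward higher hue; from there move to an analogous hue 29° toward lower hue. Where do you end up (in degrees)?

+180° (complement): 322 + 180 = 502 → 502 − 360 = 142°
+21° (analog 21° ↑): 142 + 21 = 163°
+120° (triadic ↑): 163 + 120 = 283°
−29° (analog 29° ↓): 283 − 29 = 254°

254°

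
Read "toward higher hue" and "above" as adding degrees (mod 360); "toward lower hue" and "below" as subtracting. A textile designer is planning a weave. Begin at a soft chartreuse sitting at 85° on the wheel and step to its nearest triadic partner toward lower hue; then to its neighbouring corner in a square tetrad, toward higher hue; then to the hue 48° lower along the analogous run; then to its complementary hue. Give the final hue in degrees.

187°

85 − 120 = -35 → -35 + 360 = 325°   (triadic ↓)
325 + 90 = 415 → 415 − 360 = 55°   (square ↑)
55 − 48 = 7°   (analog 48° ↓)
7 + 180 = 187°   (complement)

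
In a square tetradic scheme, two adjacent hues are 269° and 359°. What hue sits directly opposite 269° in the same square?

89°

A square tetradic scheme places four hues 90° apart; opposite corners are 180° apart.
269 + 180 = 449 → 449 − 360 = 89°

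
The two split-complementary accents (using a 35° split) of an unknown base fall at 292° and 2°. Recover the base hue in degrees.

The accents sit 35° either side of the complement, so the complement is their short-arc midpoint on the wheel.
Short-arc midpoint of 292° and 2°: 327°.
Base is 180° from the complement: 327 − 180 = 147°

147°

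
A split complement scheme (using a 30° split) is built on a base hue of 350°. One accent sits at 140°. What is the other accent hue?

200°

Split-complementary hues sit 30° either side of the complement.
Complement of the base 350°: 350 + 180 = 530 → 530 − 360 = 170°
The given accent 140° is 30° one side of 170°; the other accent sits 30° the other side: 170 + 30 = 200°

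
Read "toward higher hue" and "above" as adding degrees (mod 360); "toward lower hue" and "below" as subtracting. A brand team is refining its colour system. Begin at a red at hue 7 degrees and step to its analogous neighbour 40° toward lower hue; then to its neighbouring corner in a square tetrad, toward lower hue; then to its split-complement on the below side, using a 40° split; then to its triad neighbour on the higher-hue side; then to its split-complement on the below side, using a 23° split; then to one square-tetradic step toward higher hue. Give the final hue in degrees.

−40° (analog 40° ↓): 7 − 40 = -33 → -33 + 360 = 327°
−90° (square ↓): 327 − 90 = 237°
+140° (split-comp 40° ↓): 237 + 140 = 377 → 377 − 360 = 17°
+120° (triadic ↑): 17 + 120 = 137°
+157° (split-comp 23° ↓): 137 + 157 = 294°
+90° (square ↑): 294 + 90 = 384 → 384 − 360 = 24°

24°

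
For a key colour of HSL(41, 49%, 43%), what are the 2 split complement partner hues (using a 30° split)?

Split-complementary hues sit 30° either side of the complement.
Complement of 41 degrees: 41 + 180 = 221°
221 − 30 = 191°
221 + 30 = 251°

191° and 251°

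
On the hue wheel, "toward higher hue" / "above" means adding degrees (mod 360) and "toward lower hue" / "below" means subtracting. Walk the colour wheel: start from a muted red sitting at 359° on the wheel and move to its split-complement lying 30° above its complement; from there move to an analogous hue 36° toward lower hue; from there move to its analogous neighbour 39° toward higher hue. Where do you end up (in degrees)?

359 + 210 = 569 → 569 − 360 = 209°   (split-comp 30° ↑)
209 − 36 = 173°   (analog 36° ↓)
173 + 39 = 212°   (analog 39° ↑)

212°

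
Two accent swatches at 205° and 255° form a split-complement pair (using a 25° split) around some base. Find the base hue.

The accents sit 25° either side of the complement, so the complement is their short-arc midpoint on the wheel.
Short-arc midpoint of 205° and 255°: 230°.
Base is 180° from the complement: 230 − 180 = 50°

50°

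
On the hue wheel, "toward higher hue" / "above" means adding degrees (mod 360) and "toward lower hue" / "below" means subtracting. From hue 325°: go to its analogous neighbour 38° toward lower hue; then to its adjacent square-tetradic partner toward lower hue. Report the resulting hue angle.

analog 38° ↓ −38°: 325 − 38 = 287°
square ↓ −90°: 287 − 90 = 197°

197°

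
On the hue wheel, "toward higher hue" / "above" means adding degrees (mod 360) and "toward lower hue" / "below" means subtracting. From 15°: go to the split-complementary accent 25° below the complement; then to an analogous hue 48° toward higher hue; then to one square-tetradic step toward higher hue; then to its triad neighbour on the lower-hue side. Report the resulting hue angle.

15 + 155 = 170°   (split-comp 25° ↓)
170 + 48 = 218°   (analog 48° ↑)
218 + 90 = 308°   (square ↑)
308 − 120 = 188°   (triadic ↓)

188°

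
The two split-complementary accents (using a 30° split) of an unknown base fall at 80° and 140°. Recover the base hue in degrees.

290°

The accents sit 30° either side of the complement, so the complement is their short-arc midpoint on the wheel.
Short-arc midpoint of 80° and 140°: 110°.
Base is 180° from the complement: 110 − 180 = -70 → -70 + 360 = 290°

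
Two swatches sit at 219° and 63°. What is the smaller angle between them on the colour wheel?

|219 − 63| = 156.
156 ≤ 180, so the shorter arc is 156°.

156°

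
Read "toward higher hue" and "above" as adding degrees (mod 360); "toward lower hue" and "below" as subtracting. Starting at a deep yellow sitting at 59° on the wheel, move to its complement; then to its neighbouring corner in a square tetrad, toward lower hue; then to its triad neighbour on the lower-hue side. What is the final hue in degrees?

+180° (complement): 59 + 180 = 239°
−90° (square ↓): 239 − 90 = 149°
−120° (triadic ↓): 149 − 120 = 29°

29°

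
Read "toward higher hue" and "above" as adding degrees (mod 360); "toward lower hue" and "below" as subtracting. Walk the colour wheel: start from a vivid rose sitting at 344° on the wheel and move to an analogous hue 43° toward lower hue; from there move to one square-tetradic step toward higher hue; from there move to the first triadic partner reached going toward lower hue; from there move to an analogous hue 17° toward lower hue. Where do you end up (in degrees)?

254°

−43° (analog 43° ↓): 344 − 43 = 301°
+90° (square ↑): 301 + 90 = 391 → 391 − 360 = 31°
−120° (triadic ↓): 31 − 120 = -89 → -89 + 360 = 271°
−17° (analog 17° ↓): 271 − 17 = 254°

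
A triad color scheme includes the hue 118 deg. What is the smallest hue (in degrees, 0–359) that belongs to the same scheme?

118°

A triad places three hues 120° apart.
The full set through 118° is {118°, 238°, 358°}.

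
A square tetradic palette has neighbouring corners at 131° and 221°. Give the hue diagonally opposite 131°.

A square tetradic scheme places four hues 90° apart; opposite corners are 180° apart.
131 + 180 = 311°

311°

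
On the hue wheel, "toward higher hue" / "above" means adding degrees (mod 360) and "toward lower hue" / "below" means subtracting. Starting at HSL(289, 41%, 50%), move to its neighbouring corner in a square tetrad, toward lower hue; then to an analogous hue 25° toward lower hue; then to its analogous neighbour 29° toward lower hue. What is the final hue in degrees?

145°

square ↓ −90°: 289 − 90 = 199°
analog 25° ↓ −25°: 199 − 25 = 174°
analog 29° ↓ −29°: 174 − 29 = 145°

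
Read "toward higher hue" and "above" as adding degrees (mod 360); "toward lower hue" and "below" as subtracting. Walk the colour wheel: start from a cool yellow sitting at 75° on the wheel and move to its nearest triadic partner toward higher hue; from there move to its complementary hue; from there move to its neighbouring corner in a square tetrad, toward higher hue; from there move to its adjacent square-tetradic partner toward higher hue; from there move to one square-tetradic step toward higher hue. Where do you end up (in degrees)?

285°

75 + 120 = 195°   (triadic ↑)
195 + 180 = 375 → 375 − 360 = 15°   (complement)
15 + 90 = 105°   (square ↑)
105 + 90 = 195°   (square ↑)
195 + 90 = 285°   (square ↑)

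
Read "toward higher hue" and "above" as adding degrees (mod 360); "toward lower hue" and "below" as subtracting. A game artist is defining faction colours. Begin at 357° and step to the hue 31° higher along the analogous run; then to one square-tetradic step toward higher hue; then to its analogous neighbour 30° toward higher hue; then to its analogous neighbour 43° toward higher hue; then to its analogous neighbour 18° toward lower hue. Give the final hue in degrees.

357 + 31 = 388 → 388 − 360 = 28°   (analog 31° ↑)
28 + 90 = 118°   (square ↑)
118 + 30 = 148°   (analog 30° ↑)
148 + 43 = 191°   (analog 43° ↑)
191 − 18 = 173°   (analog 18° ↓)

173°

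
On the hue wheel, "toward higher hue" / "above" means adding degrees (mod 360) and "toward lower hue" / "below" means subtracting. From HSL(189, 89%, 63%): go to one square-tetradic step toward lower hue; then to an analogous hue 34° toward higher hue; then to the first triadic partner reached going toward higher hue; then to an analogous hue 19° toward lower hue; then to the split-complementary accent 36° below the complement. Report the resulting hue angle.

18°

−90° (square ↓): 189 − 90 = 99°
+34° (analog 34° ↑): 99 + 34 = 133°
+120° (triadic ↑): 133 + 120 = 253°
−19° (analog 19° ↓): 253 − 19 = 234°
+144° (split-comp 36° ↓): 234 + 144 = 378 → 378 − 360 = 18°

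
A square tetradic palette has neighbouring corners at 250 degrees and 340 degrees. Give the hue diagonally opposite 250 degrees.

70°

A square tetradic scheme places four hues 90° apart; opposite corners are 180° apart.
250 + 180 = 430 → 430 − 360 = 70°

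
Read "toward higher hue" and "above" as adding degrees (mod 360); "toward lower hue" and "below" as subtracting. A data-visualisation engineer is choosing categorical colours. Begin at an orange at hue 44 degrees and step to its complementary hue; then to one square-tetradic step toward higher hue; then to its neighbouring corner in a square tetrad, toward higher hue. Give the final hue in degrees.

44°

complement +180°: 44 + 180 = 224°
square ↑ +90°: 224 + 90 = 314°
square ↑ +90°: 314 + 90 = 404 → 404 − 360 = 44°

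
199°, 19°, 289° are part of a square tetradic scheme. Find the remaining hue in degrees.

A square tetradic scheme places four hues every 90°.
The full set through 19° is {19°, 109°, 199°, 289°}.
Given {19°, 199°, 289°}, the missing hue is 109°.

109°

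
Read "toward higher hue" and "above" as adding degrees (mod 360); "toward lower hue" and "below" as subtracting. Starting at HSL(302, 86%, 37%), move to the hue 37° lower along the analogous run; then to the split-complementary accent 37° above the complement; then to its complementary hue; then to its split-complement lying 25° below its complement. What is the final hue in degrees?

302 − 37 = 265°   (analog 37° ↓)
265 + 217 = 482 → 482 − 360 = 122°   (split-comp 37° ↑)
122 + 180 = 302°   (complement)
302 + 155 = 457 → 457 − 360 = 97°   (split-comp 25° ↓)

97°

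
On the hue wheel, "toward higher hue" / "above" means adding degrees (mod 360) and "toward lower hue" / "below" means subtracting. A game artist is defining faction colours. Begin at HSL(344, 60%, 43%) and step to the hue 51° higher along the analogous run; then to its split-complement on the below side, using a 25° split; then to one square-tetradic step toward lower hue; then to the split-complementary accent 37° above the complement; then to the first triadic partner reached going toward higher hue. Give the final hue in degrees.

344 + 51 = 395 → 395 − 360 = 35°   (analog 51° ↑)
35 + 155 = 190°   (split-comp 25° ↓)
190 − 90 = 100°   (square ↓)
100 + 217 = 317°   (split-comp 37° ↑)
317 + 120 = 437 → 437 − 360 = 77°   (triadic ↑)

77°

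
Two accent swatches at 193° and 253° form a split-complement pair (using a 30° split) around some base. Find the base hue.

43°

The accents sit 30° either side of the complement, so the complement is their short-arc midpoint on the wheel.
Short-arc midpoint of 193° and 253°: 223°.
Base is 180° from the complement: 223 − 180 = 43°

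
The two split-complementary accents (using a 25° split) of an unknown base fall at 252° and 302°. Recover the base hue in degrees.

The accents sit 25° either side of the complement, so the complement is their short-arc midpoint on the wheel.
Short-arc midpoint of 252° and 302°: 277°.
Base is 180° from the complement: 277 − 180 = 97°

97°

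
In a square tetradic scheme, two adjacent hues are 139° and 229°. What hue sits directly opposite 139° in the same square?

A square tetradic scheme places four hues 90° apart; opposite corners are 180° apart.
139 + 180 = 319°

319°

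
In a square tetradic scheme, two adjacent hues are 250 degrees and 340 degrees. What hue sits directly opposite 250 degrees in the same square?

A square tetradic scheme places four hues 90° apart; opposite corners are 180° apart.
250 + 180 = 430 → 430 − 360 = 70°

70°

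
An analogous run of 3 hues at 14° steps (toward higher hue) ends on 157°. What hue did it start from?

129°

2 steps of 14° (toward higher hue) give a net shift of +28°.
Start = end − shift: 157 − 28 = 129°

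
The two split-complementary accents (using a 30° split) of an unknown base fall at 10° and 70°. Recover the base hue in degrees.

The accents sit 30° either side of the complement, so the complement is their short-arc midpoint on the wheel.
Short-arc midpoint of 10° and 70°: 40°.
Base is 180° from the complement: 40 − 180 = -140 → -140 + 360 = 220°

220°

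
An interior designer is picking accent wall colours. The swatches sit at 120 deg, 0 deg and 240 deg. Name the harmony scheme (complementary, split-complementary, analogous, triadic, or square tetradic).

triadic

Sort the hues: 0°, 120°, 240°.
Successive gaps around the wheel: 120°, 120°, 120°.
Three hues equally spaced 120° apart form a triad.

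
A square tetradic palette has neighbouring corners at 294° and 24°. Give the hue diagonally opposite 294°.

A square tetradic scheme places four hues 90° apart; opposite corners are 180° apart.
294 + 180 = 474 → 474 − 360 = 114°

114°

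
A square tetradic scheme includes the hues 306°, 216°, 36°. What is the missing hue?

126°

A square tetradic scheme places four hues every 90°.
The full set through 36° is {36°, 126°, 216°, 306°}.
Given {36°, 216°, 306°}, the missing hue is 126°.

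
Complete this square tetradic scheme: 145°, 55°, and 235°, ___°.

A square tetradic scheme places four hues every 90°.
The full set through 55° is {55°, 145°, 235°, 325°}.
Given {55°, 145°, 235°}, the missing hue is 325°.

325°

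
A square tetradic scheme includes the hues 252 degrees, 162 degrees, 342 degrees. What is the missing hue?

72°

A square tetradic scheme places four hues every 90°.
The full set through 162° is {72°, 162°, 252°, 342°}.
Given {162°, 252°, 342°}, the missing hue is 72°.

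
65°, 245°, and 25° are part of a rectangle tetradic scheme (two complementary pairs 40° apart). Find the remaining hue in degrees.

A rectangular tetradic uses two complementary pairs 40° apart: offsets 0°, 40°, 180°, 220°.
Among {25°, 65°, 245°}, 65° and 245° are a 180° pair.
The remaining hue 25° needs its own complement: 25 + 180 = 205°

205°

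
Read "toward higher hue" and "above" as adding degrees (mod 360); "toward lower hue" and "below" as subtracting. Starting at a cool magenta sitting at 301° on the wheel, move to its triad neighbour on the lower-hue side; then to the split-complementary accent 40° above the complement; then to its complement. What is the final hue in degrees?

221°

301 − 120 = 181°   (triadic ↓)
181 + 220 = 401 → 401 − 360 = 41°   (split-comp 40° ↑)
41 + 180 = 221°   (complement)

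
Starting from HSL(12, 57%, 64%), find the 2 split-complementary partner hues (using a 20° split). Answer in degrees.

Split-complementary hues sit 20° either side of the complement.
Complement of 12°: 12 + 180 = 192°
192 − 20 = 172°
192 + 20 = 212°

172° and 212°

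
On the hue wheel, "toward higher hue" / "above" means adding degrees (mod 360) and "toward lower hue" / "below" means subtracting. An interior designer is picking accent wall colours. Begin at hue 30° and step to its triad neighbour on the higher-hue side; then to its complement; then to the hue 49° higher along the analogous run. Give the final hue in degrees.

19°

triadic ↑ +120°: 30 + 120 = 150°
complement +180°: 150 + 180 = 330°
analog 49° ↑ +49°: 330 + 49 = 379 → 379 − 360 = 19°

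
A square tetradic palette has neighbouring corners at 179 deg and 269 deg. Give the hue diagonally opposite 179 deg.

A square tetradic scheme places four hues 90° apart; opposite corners are 180° apart.
179 + 180 = 359°

359°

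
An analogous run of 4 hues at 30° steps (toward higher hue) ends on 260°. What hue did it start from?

170°

3 steps of 30° (toward higher hue) give a net shift of +90°.
Start = end − shift: 260 − 90 = 170°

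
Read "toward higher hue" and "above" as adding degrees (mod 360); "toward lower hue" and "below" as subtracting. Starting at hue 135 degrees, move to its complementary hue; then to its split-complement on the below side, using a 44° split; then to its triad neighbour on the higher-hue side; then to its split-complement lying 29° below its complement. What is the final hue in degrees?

2°

complement +180°: 135 + 180 = 315°
split-comp 44° ↓ +136°: 315 + 136 = 451 → 451 − 360 = 91°
triadic ↑ +120°: 91 + 120 = 211°
split-comp 29° ↓ +151°: 211 + 151 = 362 → 362 − 360 = 2°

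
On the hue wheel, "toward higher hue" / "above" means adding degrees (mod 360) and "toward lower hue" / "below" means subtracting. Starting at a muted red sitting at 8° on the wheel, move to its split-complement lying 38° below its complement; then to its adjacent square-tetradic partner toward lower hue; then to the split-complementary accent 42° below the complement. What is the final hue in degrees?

198°

split-comp 38° ↓ +142°: 8 + 142 = 150°
square ↓ −90°: 150 − 90 = 60°
split-comp 42° ↓ +138°: 60 + 138 = 198°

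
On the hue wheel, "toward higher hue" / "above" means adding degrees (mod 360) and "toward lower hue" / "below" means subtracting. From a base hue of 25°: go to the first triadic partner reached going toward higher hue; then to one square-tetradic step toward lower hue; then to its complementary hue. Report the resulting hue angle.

235°

+120° (triadic ↑): 25 + 120 = 145°
−90° (square ↓): 145 − 90 = 55°
+180° (complement): 55 + 180 = 235°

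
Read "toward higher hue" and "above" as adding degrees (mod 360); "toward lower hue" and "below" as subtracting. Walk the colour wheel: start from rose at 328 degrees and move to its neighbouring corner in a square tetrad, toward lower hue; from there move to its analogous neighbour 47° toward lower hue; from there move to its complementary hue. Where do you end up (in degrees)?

−90° (square ↓): 328 − 90 = 238°
−47° (analog 47° ↓): 238 − 47 = 191°
+180° (complement): 191 + 180 = 371 → 371 − 360 = 11°

11°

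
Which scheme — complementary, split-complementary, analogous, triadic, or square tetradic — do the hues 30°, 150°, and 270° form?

Sort the hues: 30°, 150°, 270°.
Successive gaps around the wheel: 120°, 120°, 120°.
Three hues equally spaced 120° apart form a triad.

triadic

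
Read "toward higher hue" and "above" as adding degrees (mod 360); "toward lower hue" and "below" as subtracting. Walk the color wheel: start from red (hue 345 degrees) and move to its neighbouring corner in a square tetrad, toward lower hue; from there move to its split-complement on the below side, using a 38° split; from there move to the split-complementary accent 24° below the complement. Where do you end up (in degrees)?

193°

345 − 90 = 255°   (square ↓)
255 + 142 = 397 → 397 − 360 = 37°   (split-comp 38° ↓)
37 + 156 = 193°   (split-comp 24° ↓)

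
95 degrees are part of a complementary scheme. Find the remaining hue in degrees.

275°

The complement sits 180° across the wheel.
The full set through 95° is {95°, 275°}.
Given {95°}, the missing hue is 275°.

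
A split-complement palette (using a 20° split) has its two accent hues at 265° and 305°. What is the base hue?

The accents sit 20° either side of the complement, so the complement is their short-arc midpoint on the wheel.
Short-arc midpoint of 265° and 305°: 285°.
Base is 180° from the complement: 285 − 180 = 105°

105°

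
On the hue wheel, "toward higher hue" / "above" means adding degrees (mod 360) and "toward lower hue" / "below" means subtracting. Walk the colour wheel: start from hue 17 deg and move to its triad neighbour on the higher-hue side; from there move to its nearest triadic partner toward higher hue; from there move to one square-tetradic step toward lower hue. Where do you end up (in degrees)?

+120° (triadic ↑): 17 + 120 = 137°
+120° (triadic ↑): 137 + 120 = 257°
−90° (square ↓): 257 − 90 = 167°

167°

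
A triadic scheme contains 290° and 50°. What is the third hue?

A triad spaces three hues 120° apart.
The full set is {50°, 170°, 290°}.

170°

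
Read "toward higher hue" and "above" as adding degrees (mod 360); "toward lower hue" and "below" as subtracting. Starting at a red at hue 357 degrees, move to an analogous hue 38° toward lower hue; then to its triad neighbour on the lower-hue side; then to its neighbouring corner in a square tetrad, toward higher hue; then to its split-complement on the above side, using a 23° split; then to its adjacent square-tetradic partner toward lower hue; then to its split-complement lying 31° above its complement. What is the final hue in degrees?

253°

−38° (analog 38° ↓): 357 − 38 = 319°
−120° (triadic ↓): 319 − 120 = 199°
+90° (square ↑): 199 + 90 = 289°
+203° (split-comp 23° ↑): 289 + 203 = 492 → 492 − 360 = 132°
−90° (square ↓): 132 − 90 = 42°
+211° (split-comp 31° ↑): 42 + 211 = 253°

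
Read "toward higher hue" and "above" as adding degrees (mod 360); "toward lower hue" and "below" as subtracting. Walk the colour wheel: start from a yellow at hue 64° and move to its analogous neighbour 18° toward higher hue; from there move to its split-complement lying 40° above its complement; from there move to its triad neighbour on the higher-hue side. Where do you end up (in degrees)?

62°

analog 18° ↑ +18°: 64 + 18 = 82°
split-comp 40° ↑ +220°: 82 + 220 = 302°
triadic ↑ +120°: 302 + 120 = 422 → 422 − 360 = 62°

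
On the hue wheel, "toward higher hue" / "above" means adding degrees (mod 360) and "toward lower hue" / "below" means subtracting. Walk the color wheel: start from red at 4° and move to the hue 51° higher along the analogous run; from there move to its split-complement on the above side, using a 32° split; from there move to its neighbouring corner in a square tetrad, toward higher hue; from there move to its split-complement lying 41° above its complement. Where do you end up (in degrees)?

218°

analog 51° ↑ +51°: 4 + 51 = 55°
split-comp 32° ↑ +212°: 55 + 212 = 267°
square ↑ +90°: 267 + 90 = 357°
split-comp 41° ↑ +221°: 357 + 221 = 578 → 578 − 360 = 218°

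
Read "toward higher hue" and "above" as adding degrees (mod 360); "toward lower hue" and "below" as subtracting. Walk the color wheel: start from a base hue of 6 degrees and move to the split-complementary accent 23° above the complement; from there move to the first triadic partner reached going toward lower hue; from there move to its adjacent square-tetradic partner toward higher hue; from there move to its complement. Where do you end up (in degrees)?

359°

split-comp 23° ↑ +203°: 6 + 203 = 209°
triadic ↓ −120°: 209 − 120 = 89°
square ↑ +90°: 89 + 90 = 179°
complement +180°: 179 + 180 = 359°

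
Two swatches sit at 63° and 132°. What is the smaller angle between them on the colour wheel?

69°

|63 − 132| = 69.
69 ≤ 180, so the shorter arc is 69°.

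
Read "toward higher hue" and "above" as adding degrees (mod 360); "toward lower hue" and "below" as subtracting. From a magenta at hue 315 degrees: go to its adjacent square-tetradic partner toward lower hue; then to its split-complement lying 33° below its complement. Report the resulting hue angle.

12°

−90° (square ↓): 315 − 90 = 225°
+147° (split-comp 33° ↓): 225 + 147 = 372 → 372 − 360 = 12°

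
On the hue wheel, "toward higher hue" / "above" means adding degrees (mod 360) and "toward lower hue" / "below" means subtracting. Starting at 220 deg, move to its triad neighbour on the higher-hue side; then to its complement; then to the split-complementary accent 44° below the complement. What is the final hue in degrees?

+120° (triadic ↑): 220 + 120 = 340°
+180° (complement): 340 + 180 = 520 → 520 − 360 = 160°
+136° (split-comp 44° ↓): 160 + 136 = 296°

296°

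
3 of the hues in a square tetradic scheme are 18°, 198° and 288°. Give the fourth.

A square tetradic scheme places four hues every 90°.
The full set through 18° is {18°, 108°, 198°, 288°}.
Given {18°, 198°, 288°}, the missing hue is 108°.

108°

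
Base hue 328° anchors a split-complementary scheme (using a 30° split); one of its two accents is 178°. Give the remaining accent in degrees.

118°

Split-complementary hues sit 30° either side of the complement.
Complement of the base 328°: 328 + 180 = 508 → 508 − 360 = 148°
The given accent 178° is 30° one side of 148°; the other accent sits 30° the other side: 148 − 30 = 118°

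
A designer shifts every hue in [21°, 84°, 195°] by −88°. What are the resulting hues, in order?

293°, 356°, 107°

21 − 88 = -67 → -67 + 360 = 293°
84 − 88 = -4 → -4 + 360 = 356°
195 − 88 = 107°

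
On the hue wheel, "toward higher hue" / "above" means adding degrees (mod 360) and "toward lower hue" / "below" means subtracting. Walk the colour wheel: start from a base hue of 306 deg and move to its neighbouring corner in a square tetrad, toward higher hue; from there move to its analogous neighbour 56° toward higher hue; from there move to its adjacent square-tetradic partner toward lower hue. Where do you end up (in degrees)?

+90° (square ↑): 306 + 90 = 396 → 396 − 360 = 36°
+56° (analog 56° ↑): 36 + 56 = 92°
−90° (square ↓): 92 − 90 = 2°

2°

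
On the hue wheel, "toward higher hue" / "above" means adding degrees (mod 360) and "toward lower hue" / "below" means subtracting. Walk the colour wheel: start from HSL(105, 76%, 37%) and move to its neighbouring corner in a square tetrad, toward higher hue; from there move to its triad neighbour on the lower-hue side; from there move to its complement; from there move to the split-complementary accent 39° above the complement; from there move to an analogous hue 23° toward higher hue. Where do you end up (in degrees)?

137°

square ↑ +90°: 105 + 90 = 195°
triadic ↓ −120°: 195 − 120 = 75°
complement +180°: 75 + 180 = 255°
split-comp 39° ↑ +219°: 255 + 219 = 474 → 474 − 360 = 114°
analog 23° ↑ +23°: 114 + 23 = 137°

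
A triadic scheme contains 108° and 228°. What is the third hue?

A triad spaces three hues 120° apart.
The full set is {108°, 228°, 348°}.

348°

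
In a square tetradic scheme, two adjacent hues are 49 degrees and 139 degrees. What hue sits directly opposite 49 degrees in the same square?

229°

A square tetradic scheme places four hues 90° apart; opposite corners are 180° apart.
49 + 180 = 229°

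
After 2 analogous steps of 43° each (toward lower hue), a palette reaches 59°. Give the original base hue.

2 steps of 43° (toward lower hue) give a net shift of −86°.
Start = end − shift: 59 + 86 = 145°

145°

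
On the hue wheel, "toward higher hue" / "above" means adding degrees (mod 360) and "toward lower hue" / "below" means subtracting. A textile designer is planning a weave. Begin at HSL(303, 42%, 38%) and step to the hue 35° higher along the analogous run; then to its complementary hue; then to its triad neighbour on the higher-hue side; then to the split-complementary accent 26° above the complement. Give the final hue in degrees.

124°

303 + 35 = 338°   (analog 35° ↑)
338 + 180 = 518 → 518 − 360 = 158°   (complement)
158 + 120 = 278°   (triadic ↑)
278 + 206 = 484 → 484 − 360 = 124°   (split-comp 26° ↑)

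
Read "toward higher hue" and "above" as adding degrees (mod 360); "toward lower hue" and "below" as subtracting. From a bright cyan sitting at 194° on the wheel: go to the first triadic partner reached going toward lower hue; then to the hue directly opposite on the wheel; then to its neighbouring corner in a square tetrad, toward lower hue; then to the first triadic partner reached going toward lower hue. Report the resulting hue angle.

194 − 120 = 74°   (triadic ↓)
74 + 180 = 254°   (complement)
254 − 90 = 164°   (square ↓)
164 − 120 = 44°   (triadic ↓)

44°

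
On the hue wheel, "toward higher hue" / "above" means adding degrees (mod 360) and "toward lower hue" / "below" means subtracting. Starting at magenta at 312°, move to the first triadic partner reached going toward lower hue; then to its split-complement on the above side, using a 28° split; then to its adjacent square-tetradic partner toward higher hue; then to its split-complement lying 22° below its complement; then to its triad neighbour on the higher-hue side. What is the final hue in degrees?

triadic ↓ −120°: 312 − 120 = 192°
split-comp 28° ↑ +208°: 192 + 208 = 400 → 400 − 360 = 40°
square ↑ +90°: 40 + 90 = 130°
split-comp 22° ↓ +158°: 130 + 158 = 288°
triadic ↑ +120°: 288 + 120 = 408 → 408 − 360 = 48°

48°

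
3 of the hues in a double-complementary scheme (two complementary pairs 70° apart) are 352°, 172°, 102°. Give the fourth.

282°

A rectangular tetradic uses two complementary pairs 70° apart: offsets 0°, 70°, 180°, 250°.
Among {102°, 172°, 352°}, 352° and 172° are a 180° pair.
The remaining hue 102° needs its own complement: 102 + 180 = 282°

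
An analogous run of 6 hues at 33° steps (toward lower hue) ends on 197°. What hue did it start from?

2°

5 steps of 33° (toward lower hue) give a net shift of −165°.
Start = end − shift: 197 + 165 = 362 → 362 − 360 = 2°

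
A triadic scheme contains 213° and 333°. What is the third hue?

93°

A triad spaces three hues 120° apart.
The full set is {93°, 213°, 333°}.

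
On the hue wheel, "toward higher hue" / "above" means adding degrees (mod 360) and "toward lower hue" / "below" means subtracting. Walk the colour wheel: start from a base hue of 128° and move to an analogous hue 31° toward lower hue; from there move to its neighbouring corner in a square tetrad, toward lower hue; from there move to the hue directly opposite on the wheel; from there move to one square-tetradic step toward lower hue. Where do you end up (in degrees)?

97°

−31° (analog 31° ↓): 128 − 31 = 97°
−90° (square ↓): 97 − 90 = 7°
+180° (complement): 7 + 180 = 187°
−90° (square ↓): 187 − 90 = 97°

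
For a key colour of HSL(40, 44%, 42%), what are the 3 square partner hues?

130°, 220°, and 310°

A square tetradic scheme places four hues every 90°.
40 + 90 = 130°
40 + 180 = 220°
40 + 270 = 310°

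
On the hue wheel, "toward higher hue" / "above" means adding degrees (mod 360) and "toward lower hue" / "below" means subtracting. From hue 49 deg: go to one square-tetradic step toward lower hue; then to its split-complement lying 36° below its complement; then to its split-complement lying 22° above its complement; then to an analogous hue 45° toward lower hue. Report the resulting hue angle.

49 − 90 = -41 → -41 + 360 = 319°   (square ↓)
319 + 144 = 463 → 463 − 360 = 103°   (split-comp 36° ↓)
103 + 202 = 305°   (split-comp 22° ↑)
305 − 45 = 260°   (analog 45° ↓)

260°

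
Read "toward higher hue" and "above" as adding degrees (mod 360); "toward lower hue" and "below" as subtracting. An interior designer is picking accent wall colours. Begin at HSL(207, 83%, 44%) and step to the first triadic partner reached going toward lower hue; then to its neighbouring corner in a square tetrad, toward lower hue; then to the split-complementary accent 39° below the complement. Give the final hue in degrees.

triadic ↓ −120°: 207 − 120 = 87°
square ↓ −90°: 87 − 90 = -3 → -3 + 360 = 357°
split-comp 39° ↓ +141°: 357 + 141 = 498 → 498 − 360 = 138°

138°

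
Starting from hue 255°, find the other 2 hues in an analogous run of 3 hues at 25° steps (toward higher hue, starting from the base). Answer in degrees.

Analogous hues sit every 25° along the wheel.
255 + 25 = 280°
255 + 50 = 305°

280° and 305°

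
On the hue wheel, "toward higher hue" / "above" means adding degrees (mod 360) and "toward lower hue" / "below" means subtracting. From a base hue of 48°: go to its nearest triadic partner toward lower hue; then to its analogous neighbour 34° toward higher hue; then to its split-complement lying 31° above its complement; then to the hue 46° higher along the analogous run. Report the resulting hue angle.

219°

−120° (triadic ↓): 48 − 120 = -72 → -72 + 360 = 288°
+34° (analog 34° ↑): 288 + 34 = 322°
+211° (split-comp 31° ↑): 322 + 211 = 533 → 533 − 360 = 173°
+46° (analog 46° ↑): 173 + 46 = 219°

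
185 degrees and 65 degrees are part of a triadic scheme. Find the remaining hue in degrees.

305°

A triad places three hues 120° apart.
The full set through 65° is {65°, 185°, 305°}.
Given {65°, 185°}, the missing hue is 305°.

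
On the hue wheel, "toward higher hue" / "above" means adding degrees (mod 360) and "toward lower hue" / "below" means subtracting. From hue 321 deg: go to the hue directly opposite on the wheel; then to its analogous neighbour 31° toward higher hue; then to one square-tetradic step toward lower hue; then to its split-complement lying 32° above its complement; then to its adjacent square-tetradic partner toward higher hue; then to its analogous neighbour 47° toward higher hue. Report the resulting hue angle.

71°

+180° (complement): 321 + 180 = 501 → 501 − 360 = 141°
+31° (analog 31° ↑): 141 + 31 = 172°
−90° (square ↓): 172 − 90 = 82°
+212° (split-comp 32° ↑): 82 + 212 = 294°
+90° (square ↑): 294 + 90 = 384 → 384 − 360 = 24°
+47° (analog 47° ↑): 24 + 47 = 71°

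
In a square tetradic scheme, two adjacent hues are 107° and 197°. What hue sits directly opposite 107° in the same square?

287°

A square tetradic scheme places four hues 90° apart; opposite corners are 180° apart.
107 + 180 = 287°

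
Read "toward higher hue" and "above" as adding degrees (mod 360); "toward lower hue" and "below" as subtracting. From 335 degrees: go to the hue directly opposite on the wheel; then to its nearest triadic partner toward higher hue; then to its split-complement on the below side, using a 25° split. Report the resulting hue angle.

70°

335 + 180 = 515 → 515 − 360 = 155°   (complement)
155 + 120 = 275°   (triadic ↑)
275 + 155 = 430 → 430 − 360 = 70°   (split-comp 25° ↓)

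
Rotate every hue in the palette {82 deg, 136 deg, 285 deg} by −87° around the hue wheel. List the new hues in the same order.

355°, 49°, 198°

82 − 87 = -5 → -5 + 360 = 355°
136 − 87 = 49°
285 − 87 = 198°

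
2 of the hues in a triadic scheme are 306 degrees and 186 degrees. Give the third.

66°

A triad places three hues 120° apart.
The full set through 186° is {66°, 186°, 306°}.
Given {186°, 306°}, the missing hue is 66°.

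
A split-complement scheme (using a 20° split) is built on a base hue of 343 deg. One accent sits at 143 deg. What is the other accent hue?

Split-complementary hues sit 20° either side of the complement.
Complement of the base 343°: 343 + 180 = 523 → 523 − 360 = 163°
The given accent 143° is 20° one side of 163°; the other accent sits 20° the other side: 163 + 20 = 183°

183°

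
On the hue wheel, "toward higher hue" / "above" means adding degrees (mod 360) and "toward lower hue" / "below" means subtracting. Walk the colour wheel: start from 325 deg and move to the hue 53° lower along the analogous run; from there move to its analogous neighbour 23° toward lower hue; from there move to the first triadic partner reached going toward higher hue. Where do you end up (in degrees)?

9°

analog 53° ↓ −53°: 325 − 53 = 272°
analog 23° ↓ −23°: 272 − 23 = 249°
triadic ↑ +120°: 249 + 120 = 369 → 369 − 360 = 9°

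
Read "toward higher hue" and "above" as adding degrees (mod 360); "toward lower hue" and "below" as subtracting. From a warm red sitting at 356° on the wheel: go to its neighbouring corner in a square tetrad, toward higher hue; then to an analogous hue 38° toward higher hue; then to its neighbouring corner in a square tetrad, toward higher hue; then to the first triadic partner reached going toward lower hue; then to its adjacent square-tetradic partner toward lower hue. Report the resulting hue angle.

356 + 90 = 446 → 446 − 360 = 86°   (square ↑)
86 + 38 = 124°   (analog 38° ↑)
124 + 90 = 214°   (square ↑)
214 − 120 = 94°   (triadic ↓)
94 − 90 = 4°   (square ↓)

4°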